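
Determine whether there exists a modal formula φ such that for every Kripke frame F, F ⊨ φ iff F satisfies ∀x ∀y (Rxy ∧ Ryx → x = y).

If a class were modally definable it would be closed under surjective bounded morphisms (Goldblatt–Thomason).
The 6-cycle (worlds s,t,u,v,w,x with s→t→u→v→w→x→s) is antisymmetric. Sending even-indexed worlds to s and odd-indexed worlds to t is a surjective bounded morphism onto the two-world frame with s↔t, which is not antisymmetric.
Hence antisymmetry is not modally definable.

No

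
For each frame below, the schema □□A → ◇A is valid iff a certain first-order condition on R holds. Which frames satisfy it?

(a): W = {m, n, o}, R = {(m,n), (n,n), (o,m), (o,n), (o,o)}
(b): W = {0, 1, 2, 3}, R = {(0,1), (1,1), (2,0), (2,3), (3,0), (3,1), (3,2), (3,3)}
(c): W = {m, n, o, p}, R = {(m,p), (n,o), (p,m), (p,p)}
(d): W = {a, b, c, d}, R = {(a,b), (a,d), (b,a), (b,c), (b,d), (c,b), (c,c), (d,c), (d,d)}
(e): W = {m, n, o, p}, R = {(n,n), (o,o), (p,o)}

(a), (b), (d)

This is the axiom for a generalized confluence (Geach) condition; its first-order frame correspondent is ∀x ∃w (xR²w ∧ xRw).
(a): ✓.
(b): ✓.
(c): fails — at n but no w with nR²w and nRw.
(d): ✓.
(e): fails — at m but no w with mR²w and mRw.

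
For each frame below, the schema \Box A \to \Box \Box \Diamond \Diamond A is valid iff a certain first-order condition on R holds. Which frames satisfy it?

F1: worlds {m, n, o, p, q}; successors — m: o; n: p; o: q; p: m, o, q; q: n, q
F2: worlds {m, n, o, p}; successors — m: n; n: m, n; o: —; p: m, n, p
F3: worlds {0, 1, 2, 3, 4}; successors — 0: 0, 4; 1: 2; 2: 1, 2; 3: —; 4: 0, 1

Frame correspondent (Sahlqvist): \forall x \forall z (x R^2 z \to \exists w (xRw \wedge z R^2 w)) — i.e. a generalized confluence (Geach) condition.
F1: fails — mR²q but no w with mRw and qR²w.
F2: ✓.
F3: fails — 0R²1 but no w with 0Rw and 1R²w.

F2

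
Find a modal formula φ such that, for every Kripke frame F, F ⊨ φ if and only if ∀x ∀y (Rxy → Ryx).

A defining formula is r → □◇r (the B axiom).
Suppose r→□◇r is valid. Take Rxy and set V(r)={x}. Then r at x, so □◇r at x, so ◇r at y, so some z with Ryz has r; z=x, i.e. Ryx.

r → □◇r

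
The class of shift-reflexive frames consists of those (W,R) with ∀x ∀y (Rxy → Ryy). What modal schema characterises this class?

□(□p → p)

The condition is shift-reflexivity. The T□ schema □(□p → p) defines it.
Suppose □(□p→p) is valid. Take Rxy and set V(p)={w : Ryw}. Then at y, □p holds; since □(□p→p) at x, □p→p at y, so p at y, i.e. Ryy.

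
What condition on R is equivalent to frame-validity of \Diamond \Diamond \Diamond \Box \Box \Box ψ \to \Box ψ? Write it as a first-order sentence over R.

This is a Sahlqvist (Geach-type) schema ◇^3□^3ψ → □^1◇^0ψ.
Minimal-valuation argument: fix x; take any y with xR^3y and any z with xR^1z. Set V(ψ) to the set of worlds R-reachable from y in exactly 3 steps. Then □^3ψ holds at y, so the antecedent holds at x; validity forces ◇^0ψ at z, giving a w with zR^0w and yR^3w.
First-order correspondent: \forall x \forall y \forall z ((x R^3 y \wedge xRz) \to \exists w (y R^3 w \wedge z = w)).

\forall x \forall y \forall z ((x R^3 y \wedge xRz) \to \exists w (y R^3 w \wedge z = w))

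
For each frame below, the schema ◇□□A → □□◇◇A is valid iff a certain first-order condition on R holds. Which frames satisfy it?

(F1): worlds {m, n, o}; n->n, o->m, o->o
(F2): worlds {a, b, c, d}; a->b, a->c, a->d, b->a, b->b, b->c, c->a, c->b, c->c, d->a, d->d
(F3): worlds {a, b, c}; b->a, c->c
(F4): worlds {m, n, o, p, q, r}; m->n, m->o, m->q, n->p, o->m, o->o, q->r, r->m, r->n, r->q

The schema corresponds to a generalized confluence (Geach) condition: ∀x ∀y ∀z ((xRy ∧ xR²z) → ∃w (yR²w ∧ zR²w)).
(F1): fails — oRm, oR²m but no w with mR²w and mR²w.
(F2): holds.
(F3): holds.
(F4): fails — mRn, mR²m but no w with nR²w and mR²w.

(F2), (F3)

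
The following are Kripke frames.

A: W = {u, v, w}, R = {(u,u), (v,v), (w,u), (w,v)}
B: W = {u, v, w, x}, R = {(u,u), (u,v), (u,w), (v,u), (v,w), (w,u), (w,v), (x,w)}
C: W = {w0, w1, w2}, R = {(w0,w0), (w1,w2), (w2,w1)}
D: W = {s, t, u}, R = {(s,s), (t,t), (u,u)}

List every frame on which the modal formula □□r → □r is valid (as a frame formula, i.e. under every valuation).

A, D

This is the axiom for density; its first-order frame correspondent is ∀x ∀y (Rxy → ∃z (Rxz ∧ Rzy)).
A: ✓.
B: fails — Rxw but no z with Rxz and Rzw.
C: fails — Rw1w2 but no z with Rw1z and Rzw2.
D: ✓.
Valid on: A, D.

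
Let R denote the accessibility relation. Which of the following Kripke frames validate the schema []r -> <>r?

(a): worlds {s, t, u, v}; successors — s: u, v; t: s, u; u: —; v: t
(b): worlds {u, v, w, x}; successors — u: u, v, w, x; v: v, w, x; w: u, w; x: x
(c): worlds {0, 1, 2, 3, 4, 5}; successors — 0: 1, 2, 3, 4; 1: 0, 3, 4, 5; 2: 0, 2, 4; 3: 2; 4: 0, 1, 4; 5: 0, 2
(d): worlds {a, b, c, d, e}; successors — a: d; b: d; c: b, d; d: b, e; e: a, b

(b), (c), (d)

This is the axiom for seriality; its first-order frame correspondent is forall x exists y Rxy.
(a): fails — world u has no successor.
(b): condition met.
(c): condition met.
(d): condition met.
Valid on: (b), (c), (d).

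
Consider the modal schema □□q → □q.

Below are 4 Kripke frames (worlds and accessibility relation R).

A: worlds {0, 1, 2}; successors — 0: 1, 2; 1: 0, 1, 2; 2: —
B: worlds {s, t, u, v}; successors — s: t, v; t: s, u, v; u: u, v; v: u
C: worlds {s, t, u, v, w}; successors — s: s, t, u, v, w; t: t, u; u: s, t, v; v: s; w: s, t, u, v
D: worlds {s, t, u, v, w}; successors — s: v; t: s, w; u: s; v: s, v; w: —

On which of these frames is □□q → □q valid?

A, C

Frame correspondent (Sahlqvist): ∀x ∀y (Rxy → ∃z (Rxz ∧ Rzy)) — i.e. density.
A: ✓.
B: fails — Rts but no z with Rtz and Rzs.
C: ✓.
D: fails — Rus but no z with Ruz and Rzs.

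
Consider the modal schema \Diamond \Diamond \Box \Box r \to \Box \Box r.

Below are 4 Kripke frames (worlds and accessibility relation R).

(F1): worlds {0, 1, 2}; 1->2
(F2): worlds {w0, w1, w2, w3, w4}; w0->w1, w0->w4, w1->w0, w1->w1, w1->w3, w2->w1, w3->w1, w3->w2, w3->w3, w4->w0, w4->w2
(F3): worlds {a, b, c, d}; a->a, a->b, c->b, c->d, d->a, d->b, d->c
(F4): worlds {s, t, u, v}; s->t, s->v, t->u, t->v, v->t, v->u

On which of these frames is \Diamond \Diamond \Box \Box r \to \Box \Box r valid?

Frame correspondent (Sahlqvist): \forall x \forall y \forall z ((x R^2 y \wedge x R^2 z) \to \exists w (y R^2 w \wedge z = w)) — i.e. a generalized confluence (Geach) condition.
(F1): satisfies the condition.
(F2): fails — w0R²w2, w0R²w2 but no w with w2R²w and w2=w.
(F3): fails — aR²b, aR²a but no w with bR²w and a=w.
(F4): fails — sR²t, sR²v but no w with tR²w and v=w.

(F1)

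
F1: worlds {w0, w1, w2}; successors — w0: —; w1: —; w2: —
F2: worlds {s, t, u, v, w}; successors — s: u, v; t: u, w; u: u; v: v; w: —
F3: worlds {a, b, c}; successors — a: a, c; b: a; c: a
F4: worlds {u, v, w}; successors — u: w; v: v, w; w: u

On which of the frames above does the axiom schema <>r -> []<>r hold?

F1

This is the axiom for the Euclidean property; its first-order frame correspondent is forall x forall y forall z (Rxy & Rxz -> Ryz).
F1: satisfies the condition.
F2: fails — Rsv and Rsu but not Rvu.
F3: fails — Rac and Rac but not Rcc.
F4: fails — Ruw and Ruw but not Rww.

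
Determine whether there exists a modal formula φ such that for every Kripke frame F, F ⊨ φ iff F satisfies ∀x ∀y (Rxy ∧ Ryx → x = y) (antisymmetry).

Any modally definable frame class is closed under surjective bounded morphisms.
The 4-cycle (worlds s,t,u,v with s→t→u→v→s) is antisymmetric. Sending even-indexed worlds to s and odd-indexed worlds to t is a surjective bounded morphism onto the two-world frame with s↔t, which is not antisymmetric.
So the class is not modally definable.

Not definable by any modal formula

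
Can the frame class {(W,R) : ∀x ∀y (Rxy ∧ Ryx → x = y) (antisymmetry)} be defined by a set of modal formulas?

Not definable by any modal formula

Modal frame validity is preserved under surjective bounded morphisms.
The 6-cycle (worlds a,b,c,d,e,f with a→b→c→d→e→f→a) is antisymmetric. Sending even-indexed worlds to a and odd-indexed worlds to b is a surjective bounded morphism onto the two-world frame with a↔b, which is not antisymmetric.
So the class is not modally definable.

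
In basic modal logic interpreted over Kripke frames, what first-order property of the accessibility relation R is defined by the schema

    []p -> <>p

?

Suppose □p→◇p is valid. At any x set V(p)=W. Then □p at x, so ◇p at x, so x has a successor.

seriality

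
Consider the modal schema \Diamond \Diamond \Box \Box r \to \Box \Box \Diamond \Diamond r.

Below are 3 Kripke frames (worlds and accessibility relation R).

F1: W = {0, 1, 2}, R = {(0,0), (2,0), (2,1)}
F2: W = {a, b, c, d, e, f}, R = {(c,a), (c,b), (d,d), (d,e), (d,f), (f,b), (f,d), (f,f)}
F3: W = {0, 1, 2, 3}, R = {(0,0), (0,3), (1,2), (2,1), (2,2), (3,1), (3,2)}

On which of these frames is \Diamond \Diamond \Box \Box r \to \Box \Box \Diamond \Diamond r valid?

F1, F3

The schema corresponds to a generalized confluence (Geach) condition: \forall x \forall y \forall z ((x R^2 y \wedge x R^2 z) \to \exists w (y R^2 w \wedge z R^2 w)).
F1: satisfies the condition.
F2: fails — dR²b, dR²b but no w with bR²w and bR²w.
F3: satisfies the condition.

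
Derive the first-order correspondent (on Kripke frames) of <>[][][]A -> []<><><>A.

This is a Sahlqvist (Geach-type) schema ◇^1□^3A → □^1◇^3A.
Minimal-valuation argument: fix x; take any y with xR^1y and any z with xR^1z. Set V(A) to the set of worlds R-reachable from y in exactly 3 steps. Then □^3A holds at y, so the antecedent holds at x; validity forces ◇^3A at z, giving a w with zR^3w and yR^3w.
First-order correspondent: forall x forall y forall z ((xRy & xRz) -> exists w (y R^3 w & z R^3 w)).

forall x forall y forall z ((xRy & xRz) -> exists w (y R^3 w & z R^3 w))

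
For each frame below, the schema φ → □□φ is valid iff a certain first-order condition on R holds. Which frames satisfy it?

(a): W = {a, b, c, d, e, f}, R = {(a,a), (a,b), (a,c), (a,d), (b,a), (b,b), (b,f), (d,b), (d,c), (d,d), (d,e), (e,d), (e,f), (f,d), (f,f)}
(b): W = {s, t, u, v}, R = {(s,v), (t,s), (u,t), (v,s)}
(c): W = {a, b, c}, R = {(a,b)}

This is the axiom for a generalized confluence (Geach) condition; its first-order frame correspondent is ∀x ∀z (xR²z → ∃w (x = w ∧ z = w)).
(a): fails — aR²b but a ≠ b.
(b): fails — tR²v but t ≠ v.
(c): holds.
Valid on: (c).

(c)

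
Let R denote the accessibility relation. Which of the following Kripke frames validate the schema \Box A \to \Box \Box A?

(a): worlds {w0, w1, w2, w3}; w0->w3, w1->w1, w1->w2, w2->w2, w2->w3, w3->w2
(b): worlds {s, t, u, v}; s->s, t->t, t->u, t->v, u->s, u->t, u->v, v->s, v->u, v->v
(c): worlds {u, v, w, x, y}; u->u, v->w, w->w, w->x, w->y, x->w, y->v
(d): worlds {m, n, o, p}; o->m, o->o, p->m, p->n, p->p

This is the axiom for transitivity; its first-order frame correspondent is \forall x \forall y \forall z (Rxy \wedge Ryz \to Rxz).
(a): fails — Rw1w2 and Rw2w3 but not Rw1w3.
(b): fails — Ruv and Rvu but not Ruu.
(c): fails — Rxw and Rwx but not Rxx.
(d): ✓.
Valid on: (d).

(d)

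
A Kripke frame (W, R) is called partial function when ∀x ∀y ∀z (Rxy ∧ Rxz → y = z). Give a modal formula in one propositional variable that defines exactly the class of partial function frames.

The condition is partial functionality. The CD schema ◇ψ → □ψ defines it.
Suppose ◇ψ→□ψ is valid. Take Rxy, Rxz and set V(ψ)={y}. Then ◇ψ at x, so □ψ at x, so ψ at z, i.e. z=y.

◇ψ → □ψ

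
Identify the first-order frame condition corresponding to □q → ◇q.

seriality

Suppose □q→◇q is valid. At any x set V(q)=W. Then □q at x, so ◇q at x, so x has a successor.
The converse is a direct semantic check.
Frame condition: ∀x ∃y Rxy.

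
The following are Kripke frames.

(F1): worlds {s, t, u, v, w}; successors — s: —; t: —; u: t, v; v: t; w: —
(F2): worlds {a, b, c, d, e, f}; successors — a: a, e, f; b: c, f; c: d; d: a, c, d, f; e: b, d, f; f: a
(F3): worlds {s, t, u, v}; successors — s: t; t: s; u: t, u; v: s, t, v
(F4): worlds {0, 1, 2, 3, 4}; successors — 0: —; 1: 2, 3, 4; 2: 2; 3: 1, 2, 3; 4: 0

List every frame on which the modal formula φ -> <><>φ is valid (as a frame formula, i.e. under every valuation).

(F3)

Frame correspondent (Sahlqvist): forall x exists w (x = w & x R^2 w) — i.e. a generalized confluence (Geach) condition.
(F1): fails — at s but no w* with s=w* and sR²w*.
(F2): fails — at b but no w with b=w and bR²w.
(F3): condition met.
(F4): fails — at 0 but no w with 0=w and 0R²w.
Valid on: (F3).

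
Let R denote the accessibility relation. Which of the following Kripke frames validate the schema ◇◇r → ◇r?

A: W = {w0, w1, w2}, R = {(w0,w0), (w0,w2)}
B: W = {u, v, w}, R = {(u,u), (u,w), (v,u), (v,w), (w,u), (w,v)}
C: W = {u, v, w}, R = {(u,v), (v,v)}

The schema corresponds to transitivity: ∀x ∀y ∀z (Rxy ∧ Ryz → Rxz).
A: condition met.
B: fails — Ruw and Rwv but not Ruv.
C: condition met.
Valid on: A, C.

A, C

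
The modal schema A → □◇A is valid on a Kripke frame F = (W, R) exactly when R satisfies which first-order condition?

This schema is the B axiom.
Its frame correspondent is symmetry — ∀x ∀y (Rxy → Ryx).

symmetry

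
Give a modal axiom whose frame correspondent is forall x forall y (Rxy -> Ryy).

□(□ψ → ψ)

The condition is shift-reflexivity. The T□ schema □(□ψ → ψ) defines it.
Suppose □(□ψ→ψ) is valid. Take Rxy and set V(ψ)={w : Ryw}. Then at y, □ψ holds; since □(□ψ→ψ) at x, □ψ→ψ at y, so ψ at y, i.e. Ryy.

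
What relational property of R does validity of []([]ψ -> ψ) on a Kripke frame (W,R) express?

shift-reflexivity

Suppose □(□ψ→ψ) is valid. Take Rxy and set V(ψ)={w : Ryw}. Then at y, □ψ holds; since □(□ψ→ψ) at x, □ψ→ψ at y, so ψ at y, i.e. Ryy.
Conversely, any frame satisfying forall x forall y (Rxy -> Ryy) validates the schema.
So the correspondent is shift-reflexivity.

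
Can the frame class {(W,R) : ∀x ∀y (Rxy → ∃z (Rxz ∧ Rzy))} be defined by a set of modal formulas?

Yes, by □□r → □r

This is a Sahlqvist condition; the C4 axiom □□r → □r defines it.
Suppose □□r→□r is valid. Take Rxy and set V(r)={w : xR²w}. Then □□r at x, so □r at x, so r at y, i.e. ∃z(Rxz∧Rzy).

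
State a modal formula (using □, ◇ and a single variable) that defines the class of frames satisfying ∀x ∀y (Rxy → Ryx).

The condition is symmetry. The B schema p → □◇p defines it.
Suppose p→□◇p is valid. Take Rxy and set V(p)={x}. Then p at x, so □◇p at x, so ◇p at y, so some z with Ryz has p; z=x, i.e. Ryx.

p → □◇p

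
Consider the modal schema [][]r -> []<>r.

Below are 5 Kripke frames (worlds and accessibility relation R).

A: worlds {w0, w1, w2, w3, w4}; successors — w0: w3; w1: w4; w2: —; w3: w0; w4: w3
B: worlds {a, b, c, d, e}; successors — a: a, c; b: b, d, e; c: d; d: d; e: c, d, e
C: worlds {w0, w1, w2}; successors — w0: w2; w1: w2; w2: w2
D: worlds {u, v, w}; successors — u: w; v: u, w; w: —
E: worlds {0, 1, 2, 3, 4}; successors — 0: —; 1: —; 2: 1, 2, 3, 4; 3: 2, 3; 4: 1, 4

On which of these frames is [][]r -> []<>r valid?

Frame correspondent (Sahlqvist): forall x forall z (xRz -> exists w (x R^2 w & zRw)) — i.e. a generalized confluence (Geach) condition.
A: satisfies the condition.
B: satisfies the condition.
C: satisfies the condition.
D: fails — uRw but no t with uR²t and wRt.
E: fails — 2R1 but no w with 2R²w and 1Rw.
Valid on: A, B, C.

A, B, C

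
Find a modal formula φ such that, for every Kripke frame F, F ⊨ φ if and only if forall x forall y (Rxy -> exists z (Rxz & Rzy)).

The condition is density. The C4 schema □□p → □p defines it.
Suppose □□p→□p is valid. Take Rxy and set V(p)={w : xR²w}. Then □□p at x, so □p at x, so p at y, i.e. ∃z(Rxz∧Rzy).

□□p → □p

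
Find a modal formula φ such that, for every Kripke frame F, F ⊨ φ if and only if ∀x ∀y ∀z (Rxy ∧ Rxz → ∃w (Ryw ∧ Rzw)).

◇□ψ → □◇ψ

This is convergence; the standard corresponding axiom is .2: ◇□ψ → □◇ψ.
Suppose ◇□ψ→□◇ψ is valid. Take Rxy, Rxz and set V(ψ)={w : Ryw}. Then □ψ at y so ◇□ψ at x, so □◇ψ at x, so ◇ψ at z, giving w with Rzw and Ryw.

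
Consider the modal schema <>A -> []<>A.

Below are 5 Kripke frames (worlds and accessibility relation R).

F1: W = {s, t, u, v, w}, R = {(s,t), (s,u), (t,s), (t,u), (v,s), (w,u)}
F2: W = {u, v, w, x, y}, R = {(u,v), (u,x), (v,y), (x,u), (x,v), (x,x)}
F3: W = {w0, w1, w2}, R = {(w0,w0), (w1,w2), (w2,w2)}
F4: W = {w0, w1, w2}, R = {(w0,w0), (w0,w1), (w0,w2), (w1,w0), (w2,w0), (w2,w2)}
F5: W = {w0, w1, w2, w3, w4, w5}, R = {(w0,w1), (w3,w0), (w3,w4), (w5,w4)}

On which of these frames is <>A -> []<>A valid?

The schema corresponds to the Euclidean property: forall x forall y forall z (Rxy & Rxz -> Ryz).
F1: fails — Rsu and Rsu but not Ruu.
F2: fails — Ruv and Ruv but not Rvv.
F3: satisfies the condition.
F4: fails — Rw0w1 and Rw0w1 but not Rw1w1.
F5: fails — Rw0w1 and Rw0w1 but not Rw1w1.

F3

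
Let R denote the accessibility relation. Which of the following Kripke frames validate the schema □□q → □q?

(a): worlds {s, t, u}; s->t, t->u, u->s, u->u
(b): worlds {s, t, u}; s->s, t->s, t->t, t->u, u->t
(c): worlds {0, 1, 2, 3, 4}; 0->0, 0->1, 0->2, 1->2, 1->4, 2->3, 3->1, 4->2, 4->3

(b)

This is the axiom for density; its first-order frame correspondent is ∀x ∀y (Rxy → ∃z (Rxz ∧ Rzy)).
(a): fails — Rst but no z with Rsz and Rzt.
(b): holds.
(c): fails — R23 but no z with R2z and Rz3.
Valid on: (b).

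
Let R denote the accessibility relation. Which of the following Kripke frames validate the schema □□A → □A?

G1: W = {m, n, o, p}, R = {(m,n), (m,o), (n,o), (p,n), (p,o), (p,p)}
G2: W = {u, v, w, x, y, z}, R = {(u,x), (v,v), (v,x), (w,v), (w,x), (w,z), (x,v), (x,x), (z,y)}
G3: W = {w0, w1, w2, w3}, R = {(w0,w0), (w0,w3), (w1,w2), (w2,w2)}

The schema corresponds to density: ∀x ∀y (Rxy → ∃z (Rxz ∧ Rzy)).
G1: fails — Rno but no z with Rnz and Rzo.
G2: fails — Rzy but no t with Rzt and Rty.
G3: condition met.

G3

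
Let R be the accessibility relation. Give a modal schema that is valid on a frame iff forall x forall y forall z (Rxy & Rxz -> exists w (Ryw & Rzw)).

The condition is convergence. The .2 schema ◇□p → □◇p defines it.

◇□p → □◇p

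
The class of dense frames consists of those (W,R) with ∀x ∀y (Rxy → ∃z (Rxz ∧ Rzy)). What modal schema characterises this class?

This is density; the standard corresponding axiom is C4: □□r → □r.
Suppose □□r→□r is valid. Take Rxy and set V(r)={w : xR²w}. Then □□r at x, so □r at x, so r at y, i.e. ∃z(Rxz∧Rzy).

□□r → □r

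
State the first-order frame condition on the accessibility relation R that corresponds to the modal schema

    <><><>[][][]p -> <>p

forall x forall y (x R^3 y -> exists w (y R^3 w & xRw))

This is a Sahlqvist (Geach-type) schema ◇^3□^3p → □^0◇^1p.
Minimal-valuation argument: fix x; take any y with xR^3y and any z with xR^0z. Set V(p) to the set of worlds R-reachable from y in exactly 3 steps. Then □^3p holds at y, so the antecedent holds at x; validity forces ◇^1p at z, giving a w with zR^1w and yR^3w.
First-order correspondent: forall x forall y (x R^3 y -> exists w (y R^3 w & xRw)).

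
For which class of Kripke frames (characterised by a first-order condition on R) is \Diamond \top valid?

Seriality

This is a form of the D axiom.
Its frame correspondent is seriality — \forall x \exists y Rxy.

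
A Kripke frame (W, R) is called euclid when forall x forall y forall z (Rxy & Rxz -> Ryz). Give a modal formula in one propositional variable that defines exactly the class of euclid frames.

◇r → □◇r

This is the Euclidean property; the standard corresponding axiom is 5: ◇r → □◇r.
Suppose ◇r→□◇r is valid. Take Rxy, Rxz and set V(r)={y}. Then ◇r at x, so □◇r at x, so ◇r at z, so some w with Rzw has r; w=y, i.e. Rzy. By symmetry of the argument, Ryz.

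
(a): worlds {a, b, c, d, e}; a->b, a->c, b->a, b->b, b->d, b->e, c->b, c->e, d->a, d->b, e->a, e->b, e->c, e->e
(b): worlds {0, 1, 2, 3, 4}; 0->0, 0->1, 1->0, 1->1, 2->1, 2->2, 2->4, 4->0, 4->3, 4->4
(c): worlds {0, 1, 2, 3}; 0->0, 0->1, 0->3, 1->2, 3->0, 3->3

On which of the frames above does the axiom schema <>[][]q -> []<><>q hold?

Frame correspondent (Sahlqvist): forall x forall y forall z ((xRy & xRz) -> exists w (y R^2 w & z R^2 w)) — i.e. a generalized confluence (Geach) condition.
(a): satisfies the condition.
(b): fails — 4R0, 4R3 but no w with 0R²w and 3R²w.
(c): fails — 0R0, 0R1 but no w with 0R²w and 1R²w.
Valid on: (a).

(a)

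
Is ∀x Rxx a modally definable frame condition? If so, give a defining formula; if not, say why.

Yes: it is reflexivity, defined by the T schema □p → p.

Yes, by □p → p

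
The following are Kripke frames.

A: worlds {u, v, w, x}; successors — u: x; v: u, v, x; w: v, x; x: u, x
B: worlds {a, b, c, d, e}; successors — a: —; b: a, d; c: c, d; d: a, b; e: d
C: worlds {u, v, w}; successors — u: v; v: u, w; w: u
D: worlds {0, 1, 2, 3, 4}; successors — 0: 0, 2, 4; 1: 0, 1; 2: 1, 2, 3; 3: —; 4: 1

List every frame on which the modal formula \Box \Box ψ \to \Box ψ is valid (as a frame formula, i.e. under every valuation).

The schema corresponds to density: \forall x \forall y (Rxy \to \exists z (Rxz \wedge Rzy)).
A: satisfies the condition.
B: fails — Red but no z with Rez and Rzd.
C: fails — Ruv but no z with Ruz and Rzv.
D: satisfies the condition.
Valid on: A, D.

A, D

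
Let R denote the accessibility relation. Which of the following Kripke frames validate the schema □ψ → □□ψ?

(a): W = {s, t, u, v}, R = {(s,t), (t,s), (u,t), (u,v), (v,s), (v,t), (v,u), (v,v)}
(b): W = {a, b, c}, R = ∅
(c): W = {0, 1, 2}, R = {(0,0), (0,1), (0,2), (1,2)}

This is the axiom for transitivity; its first-order frame correspondent is ∀x ∀y ∀z (Rxy ∧ Ryz → Rxz).
(a): fails — Ruv and Rvu but not Ruu.
(b): holds.
(c): holds.
Valid on: (b), (c).

(b), (c)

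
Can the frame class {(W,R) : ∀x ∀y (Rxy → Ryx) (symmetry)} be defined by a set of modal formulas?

Yes, by p → □◇p

Yes: it is symmetry, defined by the B schema p → □◇p.
Suppose p→□◇p is valid. Take Rxy and set V(p)={x}. Then p at x, so □◇p at x, so ◇p at y, so some z with Ryz has p; z=x, i.e. Ryx.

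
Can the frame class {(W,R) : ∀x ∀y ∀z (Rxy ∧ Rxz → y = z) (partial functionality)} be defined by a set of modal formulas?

This is a Sahlqvist condition; the CD axiom ◇r → □r defines it.
Suppose ◇r→□r is valid. Take Rxy, Rxz and set V(r)={y}. Then ◇r at x, so □r at x, so r at z, i.e. z=y.

Yes, by ◇r → □r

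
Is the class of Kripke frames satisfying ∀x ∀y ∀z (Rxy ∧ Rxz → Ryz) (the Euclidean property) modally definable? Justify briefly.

This is a Sahlqvist condition; the 5 axiom ◇r → □◇r defines it.
Suppose ◇r→□◇r is valid. Take Rxy, Rxz and set V(r)={y}. Then ◇r at x, so □◇r at x, so ◇r at z, so some w with Rzw has r; w=y, i.e. Rzy. By symmetry of the argument, Ryz.

Yes — defined by ◇r → □◇r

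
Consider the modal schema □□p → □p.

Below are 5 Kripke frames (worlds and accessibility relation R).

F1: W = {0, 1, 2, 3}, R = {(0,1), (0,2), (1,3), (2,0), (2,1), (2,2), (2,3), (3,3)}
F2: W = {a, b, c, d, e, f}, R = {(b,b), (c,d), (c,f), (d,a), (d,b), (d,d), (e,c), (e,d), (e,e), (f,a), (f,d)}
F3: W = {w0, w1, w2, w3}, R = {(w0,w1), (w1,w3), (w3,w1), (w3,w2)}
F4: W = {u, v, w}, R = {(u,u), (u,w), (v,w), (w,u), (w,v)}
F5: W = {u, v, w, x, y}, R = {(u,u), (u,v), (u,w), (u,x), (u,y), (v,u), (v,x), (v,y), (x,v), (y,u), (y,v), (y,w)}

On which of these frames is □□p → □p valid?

Frame correspondent (Sahlqvist): ∀x ∀y (Rxy → ∃z (Rxz ∧ Rzy)) — i.e. density.
F1: condition met.
F2: fails — Rcf but no z with Rcz and Rzf.
F3: fails — Rw0w1 but no z with Rw0z and Rzw1.
F4: fails — Rvw but no z with Rvz and Rzw.
F5: fails — Rxv but no z with Rxz and Rzv.
Valid on: F1.

F1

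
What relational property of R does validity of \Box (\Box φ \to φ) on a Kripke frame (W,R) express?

shift-reflexivity: \forall x \forall y (Rxy \to Ryy)

Suppose □(□φ→φ) is valid. Take Rxy and set V(φ)={w : Ryw}. Then at y, □φ holds; since □(□φ→φ) at x, □φ→φ at y, so φ at y, i.e. Ryy.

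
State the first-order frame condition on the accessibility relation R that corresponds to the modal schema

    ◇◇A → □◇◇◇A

This is a Sahlqvist (Geach-type) schema ◇^2□^0A → □^1◇^3A.
Minimal-valuation argument: fix x; take any y with xR^2y and any z with xR^1z. Set V(A) to the set of worlds R-reachable from y in exactly 0 steps. Then □^0A holds at y, so the antecedent holds at x; validity forces ◇^3A at z, giving a w with zR^3w and yR^0w.
First-order correspondent: ∀x ∀y ∀z ((xR²y ∧ xRz) → ∃w (y = w ∧ zR³w)).

∀x ∀y ∀z ((xR²y ∧ xRz) → ∃w (y = w ∧ zR³w))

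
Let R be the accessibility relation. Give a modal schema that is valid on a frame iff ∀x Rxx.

The condition is reflexivity. The T schema □s → s defines it.
Suppose □s→s is valid. At any x set V(s)={w : Rxw}. Then □s holds at x, so s holds at x, i.e. Rxx.

□s → s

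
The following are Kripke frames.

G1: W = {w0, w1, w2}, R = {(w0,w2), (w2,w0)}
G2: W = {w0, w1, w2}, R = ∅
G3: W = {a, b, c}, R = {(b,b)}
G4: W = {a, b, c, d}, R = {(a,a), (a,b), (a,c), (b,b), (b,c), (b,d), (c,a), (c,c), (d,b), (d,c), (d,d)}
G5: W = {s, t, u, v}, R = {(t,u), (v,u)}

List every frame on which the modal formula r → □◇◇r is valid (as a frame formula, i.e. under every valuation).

G2, G3

Frame correspondent (Sahlqvist): ∀x ∀z (xRz → ∃w (x = w ∧ zR²w)) — i.e. a generalized confluence (Geach) condition.
G1: fails — w0Rw2 but no w with w0=w and w2R²w.
G2: holds.
G3: holds.
G4: fails — dRc but no w with d=w and cR²w.
G5: fails — tRu but no w with t=w and uR²w.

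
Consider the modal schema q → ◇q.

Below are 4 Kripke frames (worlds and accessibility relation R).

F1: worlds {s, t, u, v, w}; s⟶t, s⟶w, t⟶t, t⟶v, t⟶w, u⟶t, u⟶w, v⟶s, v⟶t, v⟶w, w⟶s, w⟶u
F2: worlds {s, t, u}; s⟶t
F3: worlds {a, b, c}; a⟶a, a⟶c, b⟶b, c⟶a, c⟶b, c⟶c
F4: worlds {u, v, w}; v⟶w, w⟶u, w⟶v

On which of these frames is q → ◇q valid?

The schema corresponds to reflexivity: ∀x Rxx.
F1: fails — world s does not see itself.
F2: fails — world s does not see itself.
F3: satisfies the condition.
F4: fails — world u does not see itself.
Valid on: F3.

F3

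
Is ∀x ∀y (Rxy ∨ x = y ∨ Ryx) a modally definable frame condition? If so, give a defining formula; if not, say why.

Any modally definable frame class is closed under disjoint unions.
Take 3 disjoint single-world reflexive frames: each is trivially connected, but their disjoint union has 3 worlds with no edge between distinct components, so it is not connected.
Hence connectedness of R is not modally definable.

Not modally definable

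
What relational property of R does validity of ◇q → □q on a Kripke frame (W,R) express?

Suppose ◇q→□q is valid. Take Rxy, Rxz and set V(q)={y}. Then ◇q at x, so □q at x, so q at z, i.e. z=y.
Conversely, on a frame with partial functionality the schema holds at every world under every valuation.
Frame condition: ∀x ∀y ∀z (Rxy ∧ Rxz → y = z).

Partial functionality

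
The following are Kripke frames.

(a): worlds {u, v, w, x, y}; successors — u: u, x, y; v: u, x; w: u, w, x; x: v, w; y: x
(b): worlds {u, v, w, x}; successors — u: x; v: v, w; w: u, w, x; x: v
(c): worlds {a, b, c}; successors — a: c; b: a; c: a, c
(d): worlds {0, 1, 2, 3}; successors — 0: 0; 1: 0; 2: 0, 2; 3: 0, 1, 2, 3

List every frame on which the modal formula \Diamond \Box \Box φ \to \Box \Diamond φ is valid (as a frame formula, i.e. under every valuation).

The schema corresponds to a generalized confluence (Geach) condition: \forall x \forall y \forall z ((xRy \wedge xRz) \to \exists w (y R^2 w \wedge zRw)).
(a): fails — uRy, uRu but no t with yR²t and uRt.
(b): fails — wRu, wRu but no t with uR²t and uRt.
(c): ✓.
(d): ✓.
Valid on: (c), (d).

(c), (d)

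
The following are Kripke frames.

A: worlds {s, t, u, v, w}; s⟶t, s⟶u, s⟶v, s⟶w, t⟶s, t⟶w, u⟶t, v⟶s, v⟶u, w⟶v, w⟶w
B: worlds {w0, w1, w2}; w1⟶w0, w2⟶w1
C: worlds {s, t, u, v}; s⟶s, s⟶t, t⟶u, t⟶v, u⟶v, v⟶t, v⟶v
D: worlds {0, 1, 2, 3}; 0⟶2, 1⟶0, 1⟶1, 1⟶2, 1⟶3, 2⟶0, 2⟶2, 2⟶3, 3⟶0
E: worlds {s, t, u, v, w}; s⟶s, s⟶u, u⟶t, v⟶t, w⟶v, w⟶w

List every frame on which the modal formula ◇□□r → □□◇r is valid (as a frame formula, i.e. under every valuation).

The schema corresponds to a generalized confluence (Geach) condition: ∀x ∀y ∀z ((xRy ∧ xR²z) → ∃w (yR²w ∧ zRw)).
A: fails — sRu, sR²u but no w* with uR²w* and uRw*.
B: fails — w2Rw1, w2R²w0 but no w with w1R²w and w0Rw.
C: ✓.
D: fails — 1R3, 1R²3 but no w with 3R²w and 3Rw.
E: fails — sRs, sR²t but no w* with sR²w* and tRw*.
Valid on: C.

C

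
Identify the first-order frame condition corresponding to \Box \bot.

emptiness of R: \forall x \forall y \neg Rxy

□⊥ is valid iff no world has any successor (otherwise □⊥ fails at any world with one).
Conversely, any frame satisfying \forall x \forall y \neg Rxy validates the schema.
Frame condition: \forall x \forall y \neg Rxy.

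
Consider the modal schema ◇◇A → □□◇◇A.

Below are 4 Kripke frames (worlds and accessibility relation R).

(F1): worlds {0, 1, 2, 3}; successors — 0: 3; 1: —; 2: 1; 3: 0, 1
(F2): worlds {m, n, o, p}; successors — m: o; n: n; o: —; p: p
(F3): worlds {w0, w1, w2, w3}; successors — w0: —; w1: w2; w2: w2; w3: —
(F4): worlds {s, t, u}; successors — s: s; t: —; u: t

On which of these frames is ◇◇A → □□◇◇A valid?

(F2), (F3), (F4)

Frame correspondent (Sahlqvist): ∀x ∀y ∀z ((xR²y ∧ xR²z) → ∃w (y = w ∧ zR²w)) — i.e. a generalized confluence (Geach) condition.
(F1): fails — 0R²0, 0R²1 but no w with 0=w and 1R²w.
(F2): ✓.
(F3): ✓.
(F4): ✓.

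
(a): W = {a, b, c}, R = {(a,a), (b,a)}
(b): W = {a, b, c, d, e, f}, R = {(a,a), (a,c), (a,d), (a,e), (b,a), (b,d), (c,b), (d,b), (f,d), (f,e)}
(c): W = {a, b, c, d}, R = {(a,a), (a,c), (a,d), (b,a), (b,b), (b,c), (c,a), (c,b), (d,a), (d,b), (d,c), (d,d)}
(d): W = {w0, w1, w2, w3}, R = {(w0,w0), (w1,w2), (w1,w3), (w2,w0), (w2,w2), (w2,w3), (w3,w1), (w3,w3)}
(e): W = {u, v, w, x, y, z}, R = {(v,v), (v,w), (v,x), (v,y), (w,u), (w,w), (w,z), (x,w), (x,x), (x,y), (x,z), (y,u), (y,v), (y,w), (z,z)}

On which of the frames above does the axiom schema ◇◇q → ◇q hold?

(a)

The schema corresponds to transitivity: ∀x ∀y ∀z (Rxy ∧ Ryz → Rxz).
(a): condition met.
(b): fails — Rfd and Rdb but not Rfb.
(c): fails — Rba and Rad but not Rbd.
(d): fails — Rw1w2 and Rw2w0 but not Rw1w0.
(e): fails — Rxw and Rwu but not Rxu.
Valid on: (a).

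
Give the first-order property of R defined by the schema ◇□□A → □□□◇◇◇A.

∀x ∀y ∀z ((xRy ∧ xR³z) → ∃w (yR²w ∧ zR³w))

This is a Sahlqvist (Geach-type) schema ◇^1□^2A → □^3◇^3A.
First-order correspondent: ∀x ∀y ∀z ((xRy ∧ xR³z) → ∃w (yR²w ∧ zR³w)).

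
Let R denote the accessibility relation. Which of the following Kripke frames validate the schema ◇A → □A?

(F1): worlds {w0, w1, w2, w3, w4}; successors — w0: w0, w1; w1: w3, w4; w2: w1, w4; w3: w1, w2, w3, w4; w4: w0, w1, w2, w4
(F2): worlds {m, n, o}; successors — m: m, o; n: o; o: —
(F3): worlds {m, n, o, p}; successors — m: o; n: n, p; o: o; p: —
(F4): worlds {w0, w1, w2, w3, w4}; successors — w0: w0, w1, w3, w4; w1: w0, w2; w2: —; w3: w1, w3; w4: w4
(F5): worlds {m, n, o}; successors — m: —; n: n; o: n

(F5)

This is the axiom for partial functionality; its first-order frame correspondent is ∀x ∀y ∀z (Rxy ∧ Rxz → y = z).
(F1): fails — w0 sees both w0 and w1.
(F2): fails — m sees both m and o.
(F3): fails — n sees both n and p.
(F4): fails — w0 sees both w0 and w1.
(F5): holds.
Valid on: (F5).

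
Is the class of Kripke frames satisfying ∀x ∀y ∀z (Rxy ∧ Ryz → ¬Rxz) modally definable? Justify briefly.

No — not modally definable

Any modally definable frame class is closed under surjective bounded morphisms.
The 7-cycle (worlds w0,w1,w2,w3,w4,w5,w6 with w0→w1→w2→w3→w4→w5→w6→w0) is intransitive. Mapping every world to a single reflexive point • is a surjective bounded morphism; the reflexive point is not intransitive (R••∧R•• but R••).
So no modal formula (or set of formulas) defines exactly the intransitive frames.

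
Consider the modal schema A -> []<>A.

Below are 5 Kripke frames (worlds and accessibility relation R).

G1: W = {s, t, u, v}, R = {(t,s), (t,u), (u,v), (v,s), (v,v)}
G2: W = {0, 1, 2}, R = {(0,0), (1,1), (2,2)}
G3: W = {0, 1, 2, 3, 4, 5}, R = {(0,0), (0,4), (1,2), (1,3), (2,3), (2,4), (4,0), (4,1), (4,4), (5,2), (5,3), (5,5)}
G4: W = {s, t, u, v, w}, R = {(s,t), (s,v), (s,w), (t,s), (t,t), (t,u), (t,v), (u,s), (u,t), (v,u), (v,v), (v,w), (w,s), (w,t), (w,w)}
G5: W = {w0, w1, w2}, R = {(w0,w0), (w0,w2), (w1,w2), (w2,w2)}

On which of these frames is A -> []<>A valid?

This is the axiom for symmetry; its first-order frame correspondent is forall x forall y (Rxy -> Ryx).
G1: fails — Ruv but not Rvu.
G2: condition met.
G3: fails — R53 but not R35.
G4: fails — Rwt but not Rtw.
G5: fails — Rw1w2 but not Rw2w1.
Valid on: G2.

G2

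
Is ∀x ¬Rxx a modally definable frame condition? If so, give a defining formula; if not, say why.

No — not modally definable

Modal frame validity is preserved under surjective bounded morphisms.
The 5-cycle (worlds a,b,c,d,e with a→b→c→d→e→a) is irreflexive, and the map sending every world to a single reflexive point • is a surjective bounded morphism (forth: every edge maps to (•,•); back: every world has a successor). So any modal formula valid on the 5-cycle is also valid on the reflexive point, which is not irreflexive.
So no modal formula (or set of formulas) defines exactly the irreflexive frames.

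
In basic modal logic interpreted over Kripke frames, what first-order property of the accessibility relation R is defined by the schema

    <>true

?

◇⊤ holds at w iff w has a successor, so frame-validity of ◇⊤ is exactly seriality. Equivalently via □q → ◇q:
Suppose □q→◇q is valid. At any x set V(q)=W. Then □q at x, so ◇q at x, so x has a successor.
Conversely, any frame satisfying forall x exists y Rxy validates the schema.
So the correspondent is seriality.

Seriality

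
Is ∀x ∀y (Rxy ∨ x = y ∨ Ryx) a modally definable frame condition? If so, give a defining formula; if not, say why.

Not definable by any modal formula

If a class were modally definable it would be closed under disjoint unions (Goldblatt–Thomason).
Take 3 disjoint single-world reflexive frames: each is trivially connected, but their disjoint union has 3 worlds with no edge between distinct components, so it is not connected.
Hence connectedness of R is not modally definable.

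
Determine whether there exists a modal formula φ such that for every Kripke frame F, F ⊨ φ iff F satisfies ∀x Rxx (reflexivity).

Yes, by □p → p

This is a Sahlqvist condition; the T axiom □p → p defines it.
Suppose □p→p is valid. At any x set V(p)={w : Rxw}. Then □p holds at x, so p holds at x, i.e. Rxx.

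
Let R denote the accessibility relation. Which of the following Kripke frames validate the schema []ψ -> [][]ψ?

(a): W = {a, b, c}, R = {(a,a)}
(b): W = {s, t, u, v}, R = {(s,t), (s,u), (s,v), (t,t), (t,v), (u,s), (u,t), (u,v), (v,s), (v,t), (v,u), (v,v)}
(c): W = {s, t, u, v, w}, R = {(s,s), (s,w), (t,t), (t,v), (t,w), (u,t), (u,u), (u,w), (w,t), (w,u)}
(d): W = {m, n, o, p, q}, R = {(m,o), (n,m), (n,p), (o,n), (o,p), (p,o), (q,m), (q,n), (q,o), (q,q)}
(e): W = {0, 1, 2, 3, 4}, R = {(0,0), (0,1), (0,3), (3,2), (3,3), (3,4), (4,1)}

Frame correspondent (Sahlqvist): forall x forall y forall z (Rxy & Ryz -> Rxz) — i.e. transitivity.
(a): ✓.
(b): fails — Ruv and Rvu but not Ruu.
(c): fails — Rwt and Rtv but not Rwv.
(d): fails — Ron and Rnm but not Rom.
(e): fails — R34 and R41 but not R31.
Valid on: (a).

(a)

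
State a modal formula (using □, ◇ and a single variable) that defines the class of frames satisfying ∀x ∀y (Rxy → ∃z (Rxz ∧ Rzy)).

The condition is density. The C4 schema □□ψ → □ψ defines it.

□□ψ → □ψ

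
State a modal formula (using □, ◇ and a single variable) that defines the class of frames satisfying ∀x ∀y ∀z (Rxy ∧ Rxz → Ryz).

◇r → □◇r

This is the Euclidean property; the standard corresponding axiom is 5: ◇r → □◇r.
Suppose ◇r→□◇r is valid. Take Rxy, Rxz and set V(r)={y}. Then ◇r at x, so □◇r at x, so ◇r at z, so some w with Rzw has r; w=y, i.e. Rzy. By symmetry of the argument, Ryz.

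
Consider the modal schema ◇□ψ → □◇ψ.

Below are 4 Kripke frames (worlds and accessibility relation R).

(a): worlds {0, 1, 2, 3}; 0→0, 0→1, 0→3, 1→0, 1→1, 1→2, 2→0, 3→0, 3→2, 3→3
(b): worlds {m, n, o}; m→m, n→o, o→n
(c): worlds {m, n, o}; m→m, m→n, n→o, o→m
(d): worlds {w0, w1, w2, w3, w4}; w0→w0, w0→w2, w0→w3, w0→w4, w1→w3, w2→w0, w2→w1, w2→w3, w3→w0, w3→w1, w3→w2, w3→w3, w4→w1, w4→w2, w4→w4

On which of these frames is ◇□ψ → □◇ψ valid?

(a), (b)

Frame correspondent (Sahlqvist): ∀x ∀y ∀z (Rxy ∧ Rxz → ∃w (Ryw ∧ Rzw)) — i.e. convergence.
(a): satisfies the condition.
(b): satisfies the condition.
(c): fails — Rmn and Rmm but n and m have no common successor.
(d): fails — Rw4w4 and Rw4w1 but w4 and w1 have no common successor.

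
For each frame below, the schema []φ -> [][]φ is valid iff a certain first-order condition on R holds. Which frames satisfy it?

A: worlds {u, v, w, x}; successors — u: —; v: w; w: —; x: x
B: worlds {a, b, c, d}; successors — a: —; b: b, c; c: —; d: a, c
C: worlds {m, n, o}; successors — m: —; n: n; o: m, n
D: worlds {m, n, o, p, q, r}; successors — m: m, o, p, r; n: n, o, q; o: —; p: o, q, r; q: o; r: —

This is the axiom for transitivity; its first-order frame correspondent is forall x forall y forall z (Rxy & Ryz -> Rxz).
A: condition met.
B: condition met.
C: condition met.
D: fails — Rmp and Rpq but not Rmq.
Valid on: A, B, C.

A, B, C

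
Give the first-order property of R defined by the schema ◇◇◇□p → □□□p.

∀x ∀y ∀z ((xR³y ∧ xR³z) → ∃w (yRw ∧ z = w))

This is a Sahlqvist (Geach-type) schema ◇^3□^1p → □^3◇^0p.
Minimal-valuation argument: fix x; take any y with xR^3y and any z with xR^3z. Set V(p) to the set of worlds R-reachable from y in exactly 1 step. Then □^1p holds at y, so the antecedent holds at x; validity forces ◇^0p at z, giving a w with zR^0w and yR^1w.
First-order correspondent: ∀x ∀y ∀z ((xR³y ∧ xR³z) → ∃w (yRw ∧ z = w)).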